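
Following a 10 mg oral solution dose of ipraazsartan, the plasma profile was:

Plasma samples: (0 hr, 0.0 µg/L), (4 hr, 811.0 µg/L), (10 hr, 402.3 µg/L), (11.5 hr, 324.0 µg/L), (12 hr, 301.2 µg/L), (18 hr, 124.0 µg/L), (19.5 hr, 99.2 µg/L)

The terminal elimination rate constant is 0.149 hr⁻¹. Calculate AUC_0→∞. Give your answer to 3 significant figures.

Trapezoidal AUC_0→19.5:
  [0→4]: (0.0+811.0)/2 × 4 = 1622.0
  [4→10]: (811.0+402.3)/2 × 6 = 3639.9
  [10→11.5]: (402.3+324.0)/2 × 1.5 = 544.725
  [11.5→12]: (324.0+301.2)/2 × 0.5 = 156.3
  [12→18]: (301.2+124.0)/2 × 6 = 1275.6
  [18→19.5]: (124.0+99.2)/2 × 1.5 = 167.4
  Sum = 7405.925 µg/L·hr
Extrapolated tail: C_last / k_e = 99.2 / 0.149 = 665.772
AUC_0→∞ = 7405.925 + 665.772 = 8071.697 µg/L·hr

AUC = 8070 µg/L·hr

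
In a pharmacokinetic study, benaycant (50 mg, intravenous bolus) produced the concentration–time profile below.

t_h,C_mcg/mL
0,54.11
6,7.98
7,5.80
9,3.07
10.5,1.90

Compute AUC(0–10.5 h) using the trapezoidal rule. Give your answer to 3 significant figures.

Trapezoidal AUC_0→10.5:
  [0→6]: (54.11+7.98)/2 × 6 = 186.27
  [6→7]: (7.98+5.80)/2 × 1 = 6.89
  [7→9]: (5.80+3.07)/2 × 2 = 8.87
  [9→10.5]: (3.07+1.90)/2 × 1.5 = 3.7275
  Sum = 205.7575 mcg/mL·h

AUC = 206 mcg/mL·h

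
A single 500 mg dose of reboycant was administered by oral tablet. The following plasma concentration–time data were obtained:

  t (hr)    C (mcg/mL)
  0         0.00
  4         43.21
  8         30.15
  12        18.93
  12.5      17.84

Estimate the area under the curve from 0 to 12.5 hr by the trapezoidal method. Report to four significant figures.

Trapezoidal AUC_0→12.5:
  [0→4]: (0.00+43.21)/2 × 4 = 86.42
  [4→8]: (43.21+30.15)/2 × 4 = 146.72
  [8→12]: (30.15+18.93)/2 × 4 = 98.16
  [12→12.5]: (18.93+17.84)/2 × 0.5 = 9.1925
  Sum = 340.4925 mcg/mL·hr

AUC = 340.5 mcg/mL·hr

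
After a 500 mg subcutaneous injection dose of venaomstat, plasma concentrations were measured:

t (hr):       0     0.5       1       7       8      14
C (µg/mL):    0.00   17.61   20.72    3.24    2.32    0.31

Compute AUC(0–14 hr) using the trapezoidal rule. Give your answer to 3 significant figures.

Trapezoidal AUC_0→14:
  [0→0.5]: (0.00+17.61)/2 × 0.5 = 4.4025
  [0.5→1]: (17.61+20.72)/2 × 0.5 = 9.5825
  [1→7]: (20.72+3.24)/2 × 6 = 71.88
  [7→8]: (3.24+2.32)/2 × 1 = 2.78
  [8→14]: (2.32+0.31)/2 × 6 = 7.89
  Sum = 96.535 µg/mL·hr

AUC = 96.5 µg/mL·hr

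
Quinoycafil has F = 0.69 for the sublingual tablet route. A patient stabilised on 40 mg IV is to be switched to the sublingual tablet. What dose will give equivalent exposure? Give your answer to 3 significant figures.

For equal systemic exposure: F × D_ev = D_iv
D_ev = D_iv / F = 40 / 0.69 = 57.971 mg

D_sublingual = 58.0 mg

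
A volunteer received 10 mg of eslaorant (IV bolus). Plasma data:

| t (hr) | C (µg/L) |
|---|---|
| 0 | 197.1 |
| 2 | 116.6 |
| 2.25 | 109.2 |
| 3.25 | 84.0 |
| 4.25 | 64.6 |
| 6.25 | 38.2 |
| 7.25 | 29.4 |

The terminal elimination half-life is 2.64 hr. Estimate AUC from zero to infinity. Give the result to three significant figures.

Trapezoidal AUC_0→7.25:
  [0→2]: (197.1+116.6)/2 × 2 = 313.7
  [2→2.25]: (116.6+109.2)/2 × 0.25 = 28.225
  [2.25→3.25]: (109.2+84.0)/2 × 1 = 96.6
  [3.25→4.25]: (84.0+64.6)/2 × 1 = 74.3
  [4.25→6.25]: (64.6+38.2)/2 × 2 = 102.8
  [6.25→7.25]: (38.2+29.4)/2 × 1 = 33.8
  Sum = 649.425 µg/L·hr
k_e = ln2 / t½ = 0.693147 / 2.64 = 0.2626 hr^-1
Extrapolated tail: C_last / k_e = 29.4 / 0.2626 = 111.957
AUC_0→∞ = 649.425 + 111.957 = 761.382 µg/L·hr

AUC = 761 µg/L·hr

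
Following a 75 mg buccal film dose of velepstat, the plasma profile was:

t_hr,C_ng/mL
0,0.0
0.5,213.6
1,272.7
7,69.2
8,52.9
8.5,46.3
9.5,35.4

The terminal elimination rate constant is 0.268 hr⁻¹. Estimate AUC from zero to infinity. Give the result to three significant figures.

AUC = 1460 ng/mL·hr

Trapezoidal AUC_0→9.5:
  [0→0.5]: (0.0+213.6)/2 × 0.5 = 53.4
  [0.5→1]: (213.6+272.7)/2 × 0.5 = 121.575
  [1→7]: (272.7+69.2)/2 × 6 = 1025.7
  [7→8]: (69.2+52.9)/2 × 1 = 61.05
  [8→8.5]: (52.9+46.3)/2 × 0.5 = 24.8
  [8.5→9.5]: (46.3+35.4)/2 × 1 = 40.85
  Sum = 1327.375 ng/mL·hr
Extrapolated tail: C_last / k_e = 35.4 / 0.268 = 132.090
AUC_0→∞ = 1327.375 + 132.090 = 1459.465 ng/mL·hr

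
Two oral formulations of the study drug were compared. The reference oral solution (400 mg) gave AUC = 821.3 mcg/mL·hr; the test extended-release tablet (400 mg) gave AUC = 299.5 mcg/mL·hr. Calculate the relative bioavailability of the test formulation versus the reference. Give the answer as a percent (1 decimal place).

F_rel = 36.5%

F_rel = (AUC_test/D_test) / (AUC_ref/D_ref)
      = (299.5/400) / (821.3/400)
      = 0.74875 / 2.05325 = 0.3647 = 36.47%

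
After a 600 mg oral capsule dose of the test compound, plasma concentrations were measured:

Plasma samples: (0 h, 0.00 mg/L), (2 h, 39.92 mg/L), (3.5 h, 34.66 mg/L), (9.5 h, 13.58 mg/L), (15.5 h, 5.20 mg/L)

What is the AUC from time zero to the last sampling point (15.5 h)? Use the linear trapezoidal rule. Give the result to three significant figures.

AUC = 297 mg/L·h

Trapezoidal AUC_0→15.5:
  [0→2]: (0.00+39.92)/2 × 2 = 39.92
  [2→3.5]: (39.92+34.66)/2 × 1.5 = 55.935
  [3.5→9.5]: (34.66+13.58)/2 × 6 = 144.72
  [9.5→15.5]: (13.58+5.20)/2 × 6 = 56.34
  Sum = 296.915 mg/L·h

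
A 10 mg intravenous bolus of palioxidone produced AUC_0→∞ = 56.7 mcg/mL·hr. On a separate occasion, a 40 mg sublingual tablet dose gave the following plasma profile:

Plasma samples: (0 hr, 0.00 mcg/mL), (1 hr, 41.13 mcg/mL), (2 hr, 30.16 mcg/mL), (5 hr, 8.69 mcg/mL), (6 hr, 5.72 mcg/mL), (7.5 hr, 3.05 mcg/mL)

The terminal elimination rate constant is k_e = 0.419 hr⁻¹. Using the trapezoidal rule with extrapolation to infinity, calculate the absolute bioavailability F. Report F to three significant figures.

F = 0.598

Trapezoidal AUC_0→7.5 (sublingual tablet):
  [0→1]: (0.00+41.13)/2 × 1 = 20.565
  [1→2]: (41.13+30.16)/2 × 1 = 35.645
  [2→5]: (30.16+8.69)/2 × 3 = 58.275
  [5→6]: (8.69+5.72)/2 × 1 = 7.205
  [6→7.5]: (5.72+3.05)/2 × 1.5 = 6.5775
  Sum = 128.2675 mcg/mL·hr
Tail: C_last/k_e = 3.05/0.419 = 7.279
AUC_0→∞ (sublingual tablet) = 128.2675 + 7.279 = 135.5465 mcg/mL·hr
F = (AUC_ev/D_ev)/(AUC_iv/D_iv) = (135.5465/40)/(56.7/10) = 3.3886625/5.67 = 0.5976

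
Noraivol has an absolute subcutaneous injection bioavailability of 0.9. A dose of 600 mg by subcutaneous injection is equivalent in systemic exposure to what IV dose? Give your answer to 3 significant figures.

Systemic exposure from an extravascular dose = F × D_ev, so the equivalent IV dose is F × D_ev.
D_iv = F × D_ev = 0.9 × 600 = 540 mg

D_iv = 540 mg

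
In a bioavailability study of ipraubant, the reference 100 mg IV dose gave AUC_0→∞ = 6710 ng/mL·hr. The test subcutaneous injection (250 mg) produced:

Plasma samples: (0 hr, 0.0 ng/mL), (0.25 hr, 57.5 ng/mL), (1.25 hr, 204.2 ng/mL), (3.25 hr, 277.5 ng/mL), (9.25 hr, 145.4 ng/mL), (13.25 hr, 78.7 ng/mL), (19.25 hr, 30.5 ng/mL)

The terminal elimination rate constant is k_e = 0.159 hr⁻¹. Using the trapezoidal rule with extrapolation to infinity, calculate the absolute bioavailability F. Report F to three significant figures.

Trapezoidal AUC_0→19.25 (subcutaneous injection):
  [0→0.25]: (0.0+57.5)/2 × 0.25 = 7.1875
  [0.25→1.25]: (57.5+204.2)/2 × 1 = 130.85
  [1.25→3.25]: (204.2+277.5)/2 × 2 = 481.7
  [3.25→9.25]: (277.5+145.4)/2 × 6 = 1268.7
  [9.25→13.25]: (145.4+78.7)/2 × 4 = 448.2
  [13.25→19.25]: (78.7+30.5)/2 × 6 = 327.6
  Sum = 2664.2375 ng/mL·hr
Tail: C_last/k_e = 30.5/0.159 = 191.824
AUC_0→∞ (subcutaneous injection) = 2664.2375 + 191.824 = 2856.0615 ng/mL·hr
F = (AUC_ev/D_ev)/(AUC_iv/D_iv) = (2856.0615/250)/(6710/100) = 11.424246/67.1 = 0.1703

F = 0.170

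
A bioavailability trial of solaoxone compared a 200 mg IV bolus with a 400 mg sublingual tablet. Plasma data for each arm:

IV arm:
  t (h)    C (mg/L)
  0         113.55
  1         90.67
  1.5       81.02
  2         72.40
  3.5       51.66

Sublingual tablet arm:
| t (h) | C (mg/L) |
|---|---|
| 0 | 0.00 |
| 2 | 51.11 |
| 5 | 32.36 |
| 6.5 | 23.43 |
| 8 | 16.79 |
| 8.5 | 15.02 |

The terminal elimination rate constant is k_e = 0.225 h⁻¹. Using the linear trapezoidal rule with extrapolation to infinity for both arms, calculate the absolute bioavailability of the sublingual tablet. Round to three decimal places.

F = 0.319

Trapezoidal AUC_0→3.5 (IV):
  [0→1]: (113.55+90.67)/2 × 1 = 102.11
  [1→1.5]: (90.67+81.02)/2 × 0.5 = 42.9225
  [1.5→2]: (81.02+72.40)/2 × 0.5 = 38.355
  [2→3.5]: (72.40+51.66)/2 × 1.5 = 93.045
  Sum = 276.4325 mg/L·h
IV tail: 51.66/0.225 = 229.600; AUC_iv,0→∞ = 276.4325 + 229.600 = 506.0325 mg/L·h
Trapezoidal AUC_0→8.5 (sublingual tablet):
  [0→2]: (0.00+51.11)/2 × 2 = 51.11
  [2→5]: (51.11+32.36)/2 × 3 = 125.205
  [5→6.5]: (32.36+23.43)/2 × 1.5 = 41.8425
  [6.5→8]: (23.43+16.79)/2 × 1.5 = 30.165
  [8→8.5]: (16.79+15.02)/2 × 0.5 = 7.9525
  Sum = 256.275 mg/L·h
sublingual tablet tail: 15.02/0.225 = 66.756; AUC_ev,0→∞ = 256.275 + 66.756 = 323.031 mg/L·h
F = (AUC_ev/D_ev)/(AUC_iv/D_iv) = (323.031/400)/(506.0325/200) = 0.8075775/2.5301625 = 0.3192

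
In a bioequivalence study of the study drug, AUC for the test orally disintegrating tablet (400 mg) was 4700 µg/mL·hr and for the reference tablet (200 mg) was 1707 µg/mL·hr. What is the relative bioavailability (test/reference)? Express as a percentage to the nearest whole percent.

F_rel = 138%

F_rel = (AUC_test/D_test) / (AUC_ref/D_ref)
      = (4700/400) / (1707/200)
      = 11.75 / 8.535 = 1.3767 = 137.67%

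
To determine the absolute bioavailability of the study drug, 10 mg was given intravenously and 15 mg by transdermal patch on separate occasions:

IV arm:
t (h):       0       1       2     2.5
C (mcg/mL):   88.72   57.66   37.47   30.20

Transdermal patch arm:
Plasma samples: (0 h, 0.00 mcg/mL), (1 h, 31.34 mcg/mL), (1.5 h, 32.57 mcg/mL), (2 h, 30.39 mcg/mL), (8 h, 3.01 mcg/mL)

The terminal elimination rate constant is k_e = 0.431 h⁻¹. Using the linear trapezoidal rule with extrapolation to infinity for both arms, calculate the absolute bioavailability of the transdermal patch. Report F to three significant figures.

F = 0.496

Trapezoidal AUC_0→2.5 (IV):
  [0→1]: (88.72+57.66)/2 × 1 = 73.19
  [1→2]: (57.66+37.47)/2 × 1 = 47.565
  [2→2.5]: (37.47+30.20)/2 × 0.5 = 16.9175
  Sum = 137.6725 mcg/mL·h
IV tail: 30.20/0.431 = 70.070; AUC_iv,0→∞ = 137.6725 + 70.070 = 207.7425 mcg/mL·h
Trapezoidal AUC_0→8 (transdermal patch):
  [0→1]: (0.00+31.34)/2 × 1 = 15.67
  [1→1.5]: (31.34+32.57)/2 × 0.5 = 15.9775
  [1.5→2]: (32.57+30.39)/2 × 0.5 = 15.74
  [2→8]: (30.39+3.01)/2 × 6 = 100.2
  Sum = 147.5875 mcg/mL·h
transdermal patch tail: 3.01/0.431 = 6.984; AUC_ev,0→∞ = 147.5875 + 6.984 = 154.5715 mcg/mL·h
F = (AUC_ev/D_ev)/(AUC_iv/D_iv) = (154.5715/15)/(207.7425/10) = 10.3048/20.77425 = 0.4960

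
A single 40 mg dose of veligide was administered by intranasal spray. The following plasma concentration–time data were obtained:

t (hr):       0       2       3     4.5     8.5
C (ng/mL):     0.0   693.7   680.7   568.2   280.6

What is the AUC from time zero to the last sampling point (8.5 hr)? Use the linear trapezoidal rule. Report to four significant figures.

AUC = 4015 ng/mL·hr

Trapezoidal AUC_0→8.5:
  [0→2]: (0.0+693.7)/2 × 2 = 693.7
  [2→3]: (693.7+680.7)/2 × 1 = 687.2
  [3→4.5]: (680.7+568.2)/2 × 1.5 = 936.675
  [4.5→8.5]: (568.2+280.6)/2 × 4 = 1697.6
  Sum = 4015.175 ng/mL·hr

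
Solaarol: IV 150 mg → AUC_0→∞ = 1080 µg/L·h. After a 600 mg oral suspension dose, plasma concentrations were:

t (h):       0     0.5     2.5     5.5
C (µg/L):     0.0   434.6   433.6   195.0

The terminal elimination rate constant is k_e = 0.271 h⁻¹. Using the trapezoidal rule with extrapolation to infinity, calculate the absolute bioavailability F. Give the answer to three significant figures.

Trapezoidal AUC_0→5.5 (oral suspension):
  [0→0.5]: (0.0+434.6)/2 × 0.5 = 108.65
  [0.5→2.5]: (434.6+433.6)/2 × 2 = 868.2
  [2.5→5.5]: (433.6+195.0)/2 × 3 = 942.9
  Sum = 1919.75 µg/L·h
Tail: C_last/k_e = 195.0/0.271 = 719.557
AUC_0→∞ (oral suspension) = 1919.75 + 719.557 = 2639.307 µg/L·h
F = (AUC_ev/D_ev)/(AUC_iv/D_iv) = (2639.307/600)/(1080/150) = 4.398845/7.2 = 0.6110

F = 0.611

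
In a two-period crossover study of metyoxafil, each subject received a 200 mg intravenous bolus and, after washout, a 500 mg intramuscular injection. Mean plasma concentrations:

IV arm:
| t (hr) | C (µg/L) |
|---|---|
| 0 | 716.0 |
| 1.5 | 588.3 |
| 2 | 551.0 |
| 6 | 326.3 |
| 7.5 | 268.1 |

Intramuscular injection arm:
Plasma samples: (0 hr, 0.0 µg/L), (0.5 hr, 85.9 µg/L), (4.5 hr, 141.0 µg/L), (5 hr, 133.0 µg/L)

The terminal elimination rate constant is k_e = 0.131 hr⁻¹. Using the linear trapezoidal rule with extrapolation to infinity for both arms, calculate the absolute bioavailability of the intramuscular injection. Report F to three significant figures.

F = 0.113

Trapezoidal AUC_0→7.5 (IV):
  [0→1.5]: (716.0+588.3)/2 × 1.5 = 978.225
  [1.5→2]: (588.3+551.0)/2 × 0.5 = 284.825
  [2→6]: (551.0+326.3)/2 × 4 = 1754.6
  [6→7.5]: (326.3+268.1)/2 × 1.5 = 445.8
  Sum = 3463.45 µg/L·hr
IV tail: 268.1/0.131 = 2046.565; AUC_iv,0→∞ = 3463.45 + 2046.565 = 5510.015 µg/L·hr
Trapezoidal AUC_0→5 (intramuscular injection):
  [0→0.5]: (0.0+85.9)/2 × 0.5 = 21.475
  [0.5→4.5]: (85.9+141.0)/2 × 4 = 453.8
  [4.5→5]: (141.0+133.0)/2 × 0.5 = 68.5
  Sum = 543.775 µg/L·hr
intramuscular injection tail: 133.0/0.131 = 1015.267; AUC_ev,0→∞ = 543.775 + 1015.267 = 1559.042 µg/L·hr
F = (AUC_ev/D_ev)/(AUC_iv/D_iv) = (1559.042/500)/(5510.015/200) = 3.118084/27.550075 = 0.1132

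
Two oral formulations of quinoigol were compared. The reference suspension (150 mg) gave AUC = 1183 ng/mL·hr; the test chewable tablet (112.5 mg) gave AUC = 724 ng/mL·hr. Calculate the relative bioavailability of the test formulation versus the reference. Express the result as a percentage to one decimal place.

F_rel = (AUC_test/D_test) / (AUC_ref/D_ref)
      = (724/112.5) / (1183/150)
      = 6.43556 / 7.88667 = 0.8160 = 81.60%

F_rel = 81.6%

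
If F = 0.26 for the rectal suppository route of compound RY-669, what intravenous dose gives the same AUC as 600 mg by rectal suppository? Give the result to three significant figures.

Systemic exposure from an extravascular dose = F × D_ev, so the equivalent IV dose is F × D_ev.
D_iv = F × D_ev = 0.26 × 600 = 156 mg

D_iv = 156 mg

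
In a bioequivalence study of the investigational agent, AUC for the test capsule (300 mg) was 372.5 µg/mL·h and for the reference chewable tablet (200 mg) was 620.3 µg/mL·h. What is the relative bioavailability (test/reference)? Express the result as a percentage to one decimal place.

F_rel = (AUC_test/D_test) / (AUC_ref/D_ref)
      = (372.5/300) / (620.3/200)
      = 1.24167 / 3.1015 = 0.4003 = 40.03%

F_rel = 40.0%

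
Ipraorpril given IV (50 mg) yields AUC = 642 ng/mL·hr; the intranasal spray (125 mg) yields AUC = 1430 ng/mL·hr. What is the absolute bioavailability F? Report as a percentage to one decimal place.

F = 89.1%

F = (AUC_ev / D_ev) / (AUC_iv / D_iv)
  = (1430/125) / (642/50)
  = 11.44 / 12.84 = 0.8910
  = 89.10%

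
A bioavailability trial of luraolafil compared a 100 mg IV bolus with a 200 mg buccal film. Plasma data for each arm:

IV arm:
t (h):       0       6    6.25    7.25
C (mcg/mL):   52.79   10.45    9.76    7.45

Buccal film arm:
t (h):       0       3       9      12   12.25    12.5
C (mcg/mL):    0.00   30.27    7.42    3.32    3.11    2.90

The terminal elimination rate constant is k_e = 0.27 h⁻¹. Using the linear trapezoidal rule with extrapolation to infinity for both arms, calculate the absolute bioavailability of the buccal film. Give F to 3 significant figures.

Trapezoidal AUC_0→7.25 (IV):
  [0→6]: (52.79+10.45)/2 × 6 = 189.72
  [6→6.25]: (10.45+9.76)/2 × 0.25 = 2.52625
  [6.25→7.25]: (9.76+7.45)/2 × 1 = 8.605
  Sum = 200.85125 mcg/mL·h
IV tail: 7.45/0.27 = 27.593; AUC_iv,0→∞ = 200.85125 + 27.593 = 228.44425 mcg/mL·h
Trapezoidal AUC_0→12.5 (buccal film):
  [0→3]: (0.00+30.27)/2 × 3 = 45.405
  [3→9]: (30.27+7.42)/2 × 6 = 113.07
  [9→12]: (7.42+3.32)/2 × 3 = 16.11
  [12→12.25]: (3.32+3.11)/2 × 0.25 = 0.80375
  [12.25→12.5]: (3.11+2.90)/2 × 0.25 = 0.75125
  Sum = 176.14 mcg/mL·h
buccal film tail: 2.90/0.27 = 10.741; AUC_ev,0→∞ = 176.14 + 10.741 = 186.881 mcg/mL·h
F = (AUC_ev/D_ev)/(AUC_iv/D_iv) = (186.881/200)/(228.44425/100) = 0.934405/2.2844425 = 0.4090

F = 0.409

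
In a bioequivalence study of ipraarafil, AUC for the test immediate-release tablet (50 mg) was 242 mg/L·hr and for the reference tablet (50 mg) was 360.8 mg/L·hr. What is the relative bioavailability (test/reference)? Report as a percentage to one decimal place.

F_rel = (AUC_test/D_test) / (AUC_ref/D_ref)
      = (242/50) / (360.8/50)
      = 4.84 / 7.216 = 0.6707 = 67.07%

F_rel = 67.1%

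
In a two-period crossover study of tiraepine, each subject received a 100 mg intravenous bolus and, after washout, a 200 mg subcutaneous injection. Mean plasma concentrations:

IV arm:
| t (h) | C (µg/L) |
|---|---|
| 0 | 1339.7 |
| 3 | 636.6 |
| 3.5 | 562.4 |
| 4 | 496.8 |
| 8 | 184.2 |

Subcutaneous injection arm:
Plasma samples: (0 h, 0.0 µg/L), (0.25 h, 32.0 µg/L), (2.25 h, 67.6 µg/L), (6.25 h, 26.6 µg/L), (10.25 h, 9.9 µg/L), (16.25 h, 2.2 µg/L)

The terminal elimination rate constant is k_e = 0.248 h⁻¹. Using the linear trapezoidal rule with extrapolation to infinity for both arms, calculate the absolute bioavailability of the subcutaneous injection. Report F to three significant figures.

F = 0.0364

Trapezoidal AUC_0→8 (IV):
  [0→3]: (1339.7+636.6)/2 × 3 = 2964.45
  [3→3.5]: (636.6+562.4)/2 × 0.5 = 299.75
  [3.5→4]: (562.4+496.8)/2 × 0.5 = 264.8
  [4→8]: (496.8+184.2)/2 × 4 = 1362.0
  Sum = 4891.0 µg/L·h
IV tail: 184.2/0.248 = 742.742; AUC_iv,0→∞ = 4891.0 + 742.742 = 5633.742 µg/L·h
Trapezoidal AUC_0→16.25 (subcutaneous injection):
  [0→0.25]: (0.0+32.0)/2 × 0.25 = 4.0
  [0.25→2.25]: (32.0+67.6)/2 × 2 = 99.6
  [2.25→6.25]: (67.6+26.6)/2 × 4 = 188.4
  [6.25→10.25]: (26.6+9.9)/2 × 4 = 73.0
  [10.25→16.25]: (9.9+2.2)/2 × 6 = 36.3
  Sum = 401.3 µg/L·h
subcutaneous injection tail: 2.2/0.248 = 8.871; AUC_ev,0→∞ = 401.3 + 8.871 = 410.171 µg/L·h
F = (AUC_ev/D_ev)/(AUC_iv/D_iv) = (410.171/200)/(5633.742/100) = 2.050855/56.33742 = 0.0364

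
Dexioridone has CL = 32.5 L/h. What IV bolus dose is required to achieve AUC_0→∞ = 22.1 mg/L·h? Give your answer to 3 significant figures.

Dose = 718 mg

Dose_iv = CL × AUC_0→∞
     = 32.5 × 22.1 = 718.25 mg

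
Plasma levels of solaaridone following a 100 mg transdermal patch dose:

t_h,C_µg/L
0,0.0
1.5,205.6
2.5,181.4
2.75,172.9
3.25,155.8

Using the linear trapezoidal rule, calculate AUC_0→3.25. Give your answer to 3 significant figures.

Trapezoidal AUC_0→3.25:
  [0→1.5]: (0.0+205.6)/2 × 1.5 = 154.2
  [1.5→2.5]: (205.6+181.4)/2 × 1 = 193.5
  [2.5→2.75]: (181.4+172.9)/2 × 0.25 = 44.2875
  [2.75→3.25]: (172.9+155.8)/2 × 0.5 = 82.175
  Sum = 474.1625 µg/L·h

AUC = 474 µg/L·h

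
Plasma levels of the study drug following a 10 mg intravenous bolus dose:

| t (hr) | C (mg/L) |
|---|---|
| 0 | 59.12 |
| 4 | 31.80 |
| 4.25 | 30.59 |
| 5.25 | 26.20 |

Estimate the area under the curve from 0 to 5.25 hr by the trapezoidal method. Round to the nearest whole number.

Trapezoidal AUC_0→5.25:
  [0→4]: (59.12+31.80)/2 × 4 = 181.84
  [4→4.25]: (31.80+30.59)/2 × 0.25 = 7.79875
  [4.25→5.25]: (30.59+26.20)/2 × 1 = 28.395
  Sum = 218.03375 mg/L·hr

AUC = 218 mg/L·hr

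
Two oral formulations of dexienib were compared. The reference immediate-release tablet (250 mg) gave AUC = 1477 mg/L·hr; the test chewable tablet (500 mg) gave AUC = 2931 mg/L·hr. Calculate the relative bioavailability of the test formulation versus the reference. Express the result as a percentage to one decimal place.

F_rel = (AUC_test/D_test) / (AUC_ref/D_ref)
      = (2931/500) / (1477/250)
      = 5.862 / 5.908 = 0.9922 = 99.22%

F_rel = 99.2%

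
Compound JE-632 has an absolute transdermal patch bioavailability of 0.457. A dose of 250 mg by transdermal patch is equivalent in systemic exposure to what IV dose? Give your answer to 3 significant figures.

D_iv = 114 mg

Systemic exposure from an extravascular dose = F × D_ev, so the equivalent IV dose is F × D_ev.
D_iv = F × D_ev = 0.457 × 250 = 114.25 mg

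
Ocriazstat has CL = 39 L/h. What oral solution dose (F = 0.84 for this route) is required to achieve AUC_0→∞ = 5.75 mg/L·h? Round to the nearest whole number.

Dose = CL × AUC_0→∞ / F
     = 39 × 5.75 / 0.84 = 266.964 mg

Dose = 267 mg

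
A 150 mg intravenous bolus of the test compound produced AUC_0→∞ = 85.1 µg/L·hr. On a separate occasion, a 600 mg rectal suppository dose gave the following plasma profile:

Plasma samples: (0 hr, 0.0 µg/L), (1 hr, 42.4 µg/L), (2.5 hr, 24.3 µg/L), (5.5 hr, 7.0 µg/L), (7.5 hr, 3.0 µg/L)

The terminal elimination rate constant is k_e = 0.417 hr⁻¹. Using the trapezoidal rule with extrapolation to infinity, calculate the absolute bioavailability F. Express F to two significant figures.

F = 0.40

Trapezoidal AUC_0→7.5 (rectal suppository):
  [0→1]: (0.0+42.4)/2 × 1 = 21.2
  [1→2.5]: (42.4+24.3)/2 × 1.5 = 50.025
  [2.5→5.5]: (24.3+7.0)/2 × 3 = 46.95
  [5.5→7.5]: (7.0+3.0)/2 × 2 = 10.0
  Sum = 128.175 µg/L·hr
Tail: C_last/k_e = 3.0/0.417 = 7.194
AUC_0→∞ (rectal suppository) = 128.175 + 7.194 = 135.369 µg/L·hr
F = (AUC_ev/D_ev)/(AUC_iv/D_iv) = (135.369/600)/(85.1/150) = 0.225615/0.567333 = 0.3977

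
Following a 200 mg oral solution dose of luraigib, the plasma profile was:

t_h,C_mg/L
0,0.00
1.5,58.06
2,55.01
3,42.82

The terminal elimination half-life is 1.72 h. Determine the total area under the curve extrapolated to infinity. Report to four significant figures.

Trapezoidal AUC_0→3:
  [0→1.5]: (0.00+58.06)/2 × 1.5 = 43.545
  [1.5→2]: (58.06+55.01)/2 × 0.5 = 28.2675
  [2→3]: (55.01+42.82)/2 × 1 = 48.915
  Sum = 120.7275 mg/L·h
k_e = ln2 / t½ = 0.693147 / 1.72 = 0.4030 h^-1
Extrapolated tail: C_last / k_e = 42.82 / 0.403 = 106.253
AUC_0→∞ = 120.7275 + 106.253 = 226.9805 mg/L·h

AUC = 227.0 mg/L·h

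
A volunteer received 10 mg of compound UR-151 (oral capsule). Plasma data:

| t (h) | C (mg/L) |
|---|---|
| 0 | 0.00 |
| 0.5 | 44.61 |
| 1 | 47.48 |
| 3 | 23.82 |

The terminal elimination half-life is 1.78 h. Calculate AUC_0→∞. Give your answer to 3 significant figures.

Trapezoidal AUC_0→3:
  [0→0.5]: (0.00+44.61)/2 × 0.5 = 11.1525
  [0.5→1]: (44.61+47.48)/2 × 0.5 = 23.0225
  [1→3]: (47.48+23.82)/2 × 2 = 71.3
  Sum = 105.475 mg/L·h
k_e = ln2 / t½ = 0.693147 / 1.78 = 0.3894 h^-1
Extrapolated tail: C_last / k_e = 23.82 / 0.3894 = 61.171
AUC_0→∞ = 105.475 + 61.171 = 166.646 mg/L·h

AUC = 167 mg/L·h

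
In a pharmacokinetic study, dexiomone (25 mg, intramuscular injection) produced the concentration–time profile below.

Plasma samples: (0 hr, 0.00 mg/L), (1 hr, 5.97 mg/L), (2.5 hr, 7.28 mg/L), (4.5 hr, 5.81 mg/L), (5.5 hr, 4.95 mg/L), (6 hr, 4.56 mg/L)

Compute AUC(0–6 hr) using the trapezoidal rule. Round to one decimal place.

AUC = 33.8 mg/L·hr

Trapezoidal AUC_0→6:
  [0→1]: (0.00+5.97)/2 × 1 = 2.985
  [1→2.5]: (5.97+7.28)/2 × 1.5 = 9.9375
  [2.5→4.5]: (7.28+5.81)/2 × 2 = 13.09
  [4.5→5.5]: (5.81+4.95)/2 × 1 = 5.38
  [5.5→6]: (4.95+4.56)/2 × 0.5 = 2.3775
  Sum = 33.77 mg/L·hr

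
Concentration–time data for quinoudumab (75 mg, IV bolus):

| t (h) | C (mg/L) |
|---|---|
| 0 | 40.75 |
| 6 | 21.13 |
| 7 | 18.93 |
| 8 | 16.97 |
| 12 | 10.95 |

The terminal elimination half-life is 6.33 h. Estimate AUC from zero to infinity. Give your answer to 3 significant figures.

Trapezoidal AUC_0→12:
  [0→6]: (40.75+21.13)/2 × 6 = 185.64
  [6→7]: (21.13+18.93)/2 × 1 = 20.03
  [7→8]: (18.93+16.97)/2 × 1 = 17.95
  [8→12]: (16.97+10.95)/2 × 4 = 55.84
  Sum = 279.46 mg/L·h
k_e = ln2 / t½ = 0.693147 / 6.33 = 0.1095 h^-1
Extrapolated tail: C_last / k_e = 10.95 / 0.1095 = 100.000
AUC_0→∞ = 279.46 + 100.000 = 379.46 mg/L·h

AUC = 379 mg/L·h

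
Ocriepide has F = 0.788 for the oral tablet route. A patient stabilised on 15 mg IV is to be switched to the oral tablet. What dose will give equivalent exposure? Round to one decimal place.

D_oral = 19.0 mg

For equal systemic exposure: F × D_ev = D_iv
D_ev = D_iv / F = 15 / 0.788 = 19.0355 mg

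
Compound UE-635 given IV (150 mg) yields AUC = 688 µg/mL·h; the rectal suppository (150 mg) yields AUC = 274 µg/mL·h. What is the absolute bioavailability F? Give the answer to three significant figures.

F = (AUC_ev / D_ev) / (AUC_iv / D_iv)
  = (274/150) / (688/150)
  = 1.82667 / 4.58667 = 0.3983

F = 0.398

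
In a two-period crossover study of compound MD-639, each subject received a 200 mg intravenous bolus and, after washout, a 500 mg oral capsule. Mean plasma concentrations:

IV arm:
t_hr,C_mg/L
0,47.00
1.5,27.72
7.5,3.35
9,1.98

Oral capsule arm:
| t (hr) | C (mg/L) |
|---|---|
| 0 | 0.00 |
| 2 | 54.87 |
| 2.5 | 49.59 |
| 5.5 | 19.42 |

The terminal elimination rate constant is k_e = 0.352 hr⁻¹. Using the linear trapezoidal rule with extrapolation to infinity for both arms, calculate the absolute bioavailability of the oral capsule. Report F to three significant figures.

Trapezoidal AUC_0→9 (IV):
  [0→1.5]: (47.00+27.72)/2 × 1.5 = 56.04
  [1.5→7.5]: (27.72+3.35)/2 × 6 = 93.21
  [7.5→9]: (3.35+1.98)/2 × 1.5 = 3.9975
  Sum = 153.2475 mg/L·hr
IV tail: 1.98/0.352 = 5.625; AUC_iv,0→∞ = 153.2475 + 5.625 = 158.8725 mg/L·hr
Trapezoidal AUC_0→5.5 (oral capsule):
  [0→2]: (0.00+54.87)/2 × 2 = 54.87
  [2→2.5]: (54.87+49.59)/2 × 0.5 = 26.115
  [2.5→5.5]: (49.59+19.42)/2 × 3 = 103.515
  Sum = 184.5 mg/L·hr
oral capsule tail: 19.42/0.352 = 55.170; AUC_ev,0→∞ = 184.5 + 55.170 = 239.67 mg/L·hr
F = (AUC_ev/D_ev)/(AUC_iv/D_iv) = (239.67/500)/(158.8725/200) = 0.47934/0.7943625 = 0.6034

F = 0.603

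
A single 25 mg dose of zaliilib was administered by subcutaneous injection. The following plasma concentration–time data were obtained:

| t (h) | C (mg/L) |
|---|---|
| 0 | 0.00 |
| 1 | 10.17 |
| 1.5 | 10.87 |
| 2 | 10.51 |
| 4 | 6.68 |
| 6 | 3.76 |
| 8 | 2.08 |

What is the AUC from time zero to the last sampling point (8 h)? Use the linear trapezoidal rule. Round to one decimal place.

Trapezoidal AUC_0→8:
  [0→1]: (0.00+10.17)/2 × 1 = 5.085
  [1→1.5]: (10.17+10.87)/2 × 0.5 = 5.26
  [1.5→2]: (10.87+10.51)/2 × 0.5 = 5.345
  [2→4]: (10.51+6.68)/2 × 2 = 17.19
  [4→6]: (6.68+3.76)/2 × 2 = 10.44
  [6→8]: (3.76+2.08)/2 × 2 = 5.84
  Sum = 49.16 mg/L·h

AUC = 49.2 mg/L·h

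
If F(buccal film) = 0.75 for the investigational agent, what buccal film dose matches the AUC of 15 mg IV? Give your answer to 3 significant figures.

For equal systemic exposure: F × D_ev = D_iv
D_ev = D_iv / F = 15 / 0.75 = 20 mg

D_buccal = 20.0 mg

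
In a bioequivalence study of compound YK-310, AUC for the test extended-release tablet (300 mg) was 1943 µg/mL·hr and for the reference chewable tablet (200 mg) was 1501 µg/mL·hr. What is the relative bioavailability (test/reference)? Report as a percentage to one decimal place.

F_rel = 86.3%

F_rel = (AUC_test/D_test) / (AUC_ref/D_ref)
      = (1943/300) / (1501/200)
      = 6.47667 / 7.505 = 0.8630 = 86.30%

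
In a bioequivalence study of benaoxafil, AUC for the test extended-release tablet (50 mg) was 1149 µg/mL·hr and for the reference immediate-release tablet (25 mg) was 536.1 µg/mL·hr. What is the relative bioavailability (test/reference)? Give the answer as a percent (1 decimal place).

F_rel = 107.2%

F_rel = (AUC_test/D_test) / (AUC_ref/D_ref)
      = (1149/50) / (536.1/25)
      = 22.98 / 21.444 = 1.0716 = 107.16%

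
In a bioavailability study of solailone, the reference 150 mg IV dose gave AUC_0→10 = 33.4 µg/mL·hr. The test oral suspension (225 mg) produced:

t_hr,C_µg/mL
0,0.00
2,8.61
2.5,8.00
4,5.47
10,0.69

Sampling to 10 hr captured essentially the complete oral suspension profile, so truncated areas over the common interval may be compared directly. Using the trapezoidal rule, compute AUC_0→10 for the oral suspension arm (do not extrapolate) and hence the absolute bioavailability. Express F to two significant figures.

Trapezoidal AUC_0→10 (oral suspension):
  [0→2]: (0.00+8.61)/2 × 2 = 8.61
  [2→2.5]: (8.61+8.00)/2 × 0.5 = 4.1525
  [2.5→4]: (8.00+5.47)/2 × 1.5 = 10.1025
  [4→10]: (5.47+0.69)/2 × 6 = 18.48
  Sum = 41.345 µg/mL·hr
F = (AUC_ev/D_ev)/(AUC_iv/D_iv) = (41.345/225)/(33.4/150) = 0.183756/0.222667 = 0.8253

F = 0.83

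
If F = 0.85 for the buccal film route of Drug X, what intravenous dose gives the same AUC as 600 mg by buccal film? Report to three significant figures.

Systemic exposure from an extravascular dose = F × D_ev, so the equivalent IV dose is F × D_ev.
D_iv = F × D_ev = 0.85 × 600 = 510 mg

D_iv = 510 mg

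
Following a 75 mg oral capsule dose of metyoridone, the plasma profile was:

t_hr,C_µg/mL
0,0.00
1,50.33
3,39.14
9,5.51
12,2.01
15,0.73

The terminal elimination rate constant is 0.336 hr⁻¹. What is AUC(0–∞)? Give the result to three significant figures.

AUC = 266 µg/mL·hr

Trapezoidal AUC_0→15:
  [0→1]: (0.00+50.33)/2 × 1 = 25.165
  [1→3]: (50.33+39.14)/2 × 2 = 89.47
  [3→9]: (39.14+5.51)/2 × 6 = 133.95
  [9→12]: (5.51+2.01)/2 × 3 = 11.28
  [12→15]: (2.01+0.73)/2 × 3 = 4.11
  Sum = 263.975 µg/mL·hr
Extrapolated tail: C_last / k_e = 0.73 / 0.336 = 2.173
AUC_0→∞ = 263.975 + 2.173 = 266.148 µg/mL·hr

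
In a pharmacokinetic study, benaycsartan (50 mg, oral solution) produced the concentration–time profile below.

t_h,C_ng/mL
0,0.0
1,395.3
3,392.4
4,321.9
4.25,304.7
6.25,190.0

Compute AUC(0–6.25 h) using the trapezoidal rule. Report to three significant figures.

Trapezoidal AUC_0→6.25:
  [0→1]: (0.0+395.3)/2 × 1 = 197.65
  [1→3]: (395.3+392.4)/2 × 2 = 787.7
  [3→4]: (392.4+321.9)/2 × 1 = 357.15
  [4→4.25]: (321.9+304.7)/2 × 0.25 = 78.325
  [4.25→6.25]: (304.7+190.0)/2 × 2 = 494.7
  Sum = 1915.525 ng/mL·h

AUC = 1920 ng/mL·h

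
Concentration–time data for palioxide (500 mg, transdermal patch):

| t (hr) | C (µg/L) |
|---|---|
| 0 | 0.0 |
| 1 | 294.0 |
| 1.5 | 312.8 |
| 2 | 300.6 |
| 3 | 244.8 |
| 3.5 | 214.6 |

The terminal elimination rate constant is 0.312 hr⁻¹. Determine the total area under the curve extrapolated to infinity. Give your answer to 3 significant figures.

AUC = 1530 µg/L·hr

Trapezoidal AUC_0→3.5:
  [0→1]: (0.0+294.0)/2 × 1 = 147.0
  [1→1.5]: (294.0+312.8)/2 × 0.5 = 151.7
  [1.5→2]: (312.8+300.6)/2 × 0.5 = 153.35
  [2→3]: (300.6+244.8)/2 × 1 = 272.7
  [3→3.5]: (244.8+214.6)/2 × 0.5 = 114.85
  Sum = 839.6 µg/L·hr
Extrapolated tail: C_last / k_e = 214.6 / 0.312 = 687.821
AUC_0→∞ = 839.6 + 687.821 = 1527.421 µg/L·hr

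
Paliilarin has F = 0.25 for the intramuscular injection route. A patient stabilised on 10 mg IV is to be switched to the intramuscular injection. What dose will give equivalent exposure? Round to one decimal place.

D_intramuscular = 40.0 mg

For equal systemic exposure: F × D_ev = D_iv
D_ev = D_iv / F = 10 / 0.25 = 40 mg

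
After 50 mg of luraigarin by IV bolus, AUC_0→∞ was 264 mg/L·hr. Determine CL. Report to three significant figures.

CL = Dose_iv / AUC_0→∞
   = 50 / 264 = 0.189394 L/hr

CL = 0.189 L/hr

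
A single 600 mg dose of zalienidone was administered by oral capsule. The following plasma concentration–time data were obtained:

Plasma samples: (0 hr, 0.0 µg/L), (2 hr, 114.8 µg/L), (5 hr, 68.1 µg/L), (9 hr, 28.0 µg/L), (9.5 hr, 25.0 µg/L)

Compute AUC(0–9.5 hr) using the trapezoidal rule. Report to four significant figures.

Trapezoidal AUC_0→9.5:
  [0→2]: (0.0+114.8)/2 × 2 = 114.8
  [2→5]: (114.8+68.1)/2 × 3 = 274.35
  [5→9]: (68.1+28.0)/2 × 4 = 192.2
  [9→9.5]: (28.0+25.0)/2 × 0.5 = 13.25
  Sum = 594.6 µg/L·hr

AUC = 594.6 µg/L·hr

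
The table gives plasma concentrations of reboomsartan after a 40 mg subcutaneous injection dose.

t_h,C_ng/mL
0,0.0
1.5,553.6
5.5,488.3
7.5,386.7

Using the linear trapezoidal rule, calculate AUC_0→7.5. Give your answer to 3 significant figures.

AUC = 3370 ng/mL·h

Trapezoidal AUC_0→7.5:
  [0→1.5]: (0.0+553.6)/2 × 1.5 = 415.2
  [1.5→5.5]: (553.6+488.3)/2 × 4 = 2083.8
  [5.5→7.5]: (488.3+386.7)/2 × 2 = 875.0
  Sum = 3374.0 ng/mL·h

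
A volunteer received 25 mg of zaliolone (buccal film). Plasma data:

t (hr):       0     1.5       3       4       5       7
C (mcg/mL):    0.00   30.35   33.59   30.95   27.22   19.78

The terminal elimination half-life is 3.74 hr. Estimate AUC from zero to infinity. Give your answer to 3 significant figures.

AUC = 286 mcg/mL·hr

Trapezoidal AUC_0→7:
  [0→1.5]: (0.00+30.35)/2 × 1.5 = 22.7625
  [1.5→3]: (30.35+33.59)/2 × 1.5 = 47.955
  [3→4]: (33.59+30.95)/2 × 1 = 32.27
  [4→5]: (30.95+27.22)/2 × 1 = 29.085
  [5→7]: (27.22+19.78)/2 × 2 = 47.0
  Sum = 179.0725 mcg/mL·hr
k_e = ln2 / t½ = 0.693147 / 3.74 = 0.1853 hr^-1
Extrapolated tail: C_last / k_e = 19.78 / 0.1853 = 106.746
AUC_0→∞ = 179.0725 + 106.746 = 285.8185 mcg/mL·hr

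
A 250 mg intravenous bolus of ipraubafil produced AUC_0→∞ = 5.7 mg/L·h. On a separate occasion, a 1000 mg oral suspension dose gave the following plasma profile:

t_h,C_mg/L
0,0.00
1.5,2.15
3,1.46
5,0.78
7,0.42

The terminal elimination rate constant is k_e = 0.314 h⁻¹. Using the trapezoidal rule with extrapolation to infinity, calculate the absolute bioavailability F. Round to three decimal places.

F = 0.399

Trapezoidal AUC_0→7 (oral suspension):
  [0→1.5]: (0.00+2.15)/2 × 1.5 = 1.6125
  [1.5→3]: (2.15+1.46)/2 × 1.5 = 2.7075
  [3→5]: (1.46+0.78)/2 × 2 = 2.24
  [5→7]: (0.78+0.42)/2 × 2 = 1.2
  Sum = 7.76 mg/L·h
Tail: C_last/k_e = 0.42/0.314 = 1.338
AUC_0→∞ (oral suspension) = 7.76 + 1.338 = 9.098 mg/L·h
F = (AUC_ev/D_ev)/(AUC_iv/D_iv) = (9.098/1000)/(5.7/250) = 0.009098/0.0228 = 0.3990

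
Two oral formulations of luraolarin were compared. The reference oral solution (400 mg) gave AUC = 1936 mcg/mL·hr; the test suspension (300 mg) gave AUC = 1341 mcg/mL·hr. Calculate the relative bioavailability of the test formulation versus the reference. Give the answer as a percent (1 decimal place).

F_rel = (AUC_test/D_test) / (AUC_ref/D_ref)
      = (1341/300) / (1936/400)
      = 4.47 / 4.84 = 0.9236 = 92.36%

F_rel = 92.4%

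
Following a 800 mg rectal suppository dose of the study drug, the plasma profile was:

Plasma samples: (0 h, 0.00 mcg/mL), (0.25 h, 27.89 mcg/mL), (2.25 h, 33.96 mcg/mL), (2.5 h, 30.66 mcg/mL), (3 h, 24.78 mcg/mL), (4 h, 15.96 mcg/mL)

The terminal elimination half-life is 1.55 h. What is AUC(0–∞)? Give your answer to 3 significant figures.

AUC = 143 mcg/mL·h

Trapezoidal AUC_0→4:
  [0→0.25]: (0.00+27.89)/2 × 0.25 = 3.48625
  [0.25→2.25]: (27.89+33.96)/2 × 2 = 61.85
  [2.25→2.5]: (33.96+30.66)/2 × 0.25 = 8.0775
  [2.5→3]: (30.66+24.78)/2 × 0.5 = 13.86
  [3→4]: (24.78+15.96)/2 × 1 = 20.37
  Sum = 107.64375 mcg/mL·h
k_e = ln2 / t½ = 0.693147 / 1.55 = 0.4472 h^-1
Extrapolated tail: C_last / k_e = 15.96 / 0.4472 = 35.689
AUC_0→∞ = 107.64375 + 35.689 = 143.33275 mcg/mL·h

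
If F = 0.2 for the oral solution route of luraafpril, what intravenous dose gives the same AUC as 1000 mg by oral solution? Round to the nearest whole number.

Systemic exposure from an extravascular dose = F × D_ev, so the equivalent IV dose is F × D_ev.
D_iv = F × D_ev = 0.2 × 1000 = 200 mg

D_iv = 200 mg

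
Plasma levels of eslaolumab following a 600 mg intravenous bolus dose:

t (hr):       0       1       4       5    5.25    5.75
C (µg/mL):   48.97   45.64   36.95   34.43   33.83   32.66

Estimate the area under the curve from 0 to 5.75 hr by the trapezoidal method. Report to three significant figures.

AUC = 232 µg/mL·hr

Trapezoidal AUC_0→5.75:
  [0→1]: (48.97+45.64)/2 × 1 = 47.305
  [1→4]: (45.64+36.95)/2 × 3 = 123.885
  [4→5]: (36.95+34.43)/2 × 1 = 35.69
  [5→5.25]: (34.43+33.83)/2 × 0.25 = 8.5325
  [5.25→5.75]: (33.83+32.66)/2 × 0.5 = 16.6225
  Sum = 232.035 µg/mL·hr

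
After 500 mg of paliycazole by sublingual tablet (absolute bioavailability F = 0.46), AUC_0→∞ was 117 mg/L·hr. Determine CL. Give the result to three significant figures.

CL = F × Dose / AUC_0→∞
   = 0.46 × 500 / 117 = 1.96581 L/hr

CL = 1.97 L/hr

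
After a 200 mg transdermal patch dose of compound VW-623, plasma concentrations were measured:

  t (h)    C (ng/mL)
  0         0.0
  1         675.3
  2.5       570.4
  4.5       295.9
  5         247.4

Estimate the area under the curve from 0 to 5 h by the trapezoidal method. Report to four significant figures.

Trapezoidal AUC_0→5:
  [0→1]: (0.0+675.3)/2 × 1 = 337.65
  [1→2.5]: (675.3+570.4)/2 × 1.5 = 934.275
  [2.5→4.5]: (570.4+295.9)/2 × 2 = 866.3
  [4.5→5]: (295.9+247.4)/2 × 0.5 = 135.825
  Sum = 2274.05 ng/mL·h

AUC = 2274 ng/mL·h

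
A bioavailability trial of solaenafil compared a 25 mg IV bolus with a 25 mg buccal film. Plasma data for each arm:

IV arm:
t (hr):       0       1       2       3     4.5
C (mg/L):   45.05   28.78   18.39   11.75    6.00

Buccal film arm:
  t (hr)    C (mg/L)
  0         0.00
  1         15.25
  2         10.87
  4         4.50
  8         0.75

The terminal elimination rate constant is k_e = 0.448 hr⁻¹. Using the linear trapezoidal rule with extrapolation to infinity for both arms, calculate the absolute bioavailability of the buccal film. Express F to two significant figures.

Trapezoidal AUC_0→4.5 (IV):
  [0→1]: (45.05+28.78)/2 × 1 = 36.915
  [1→2]: (28.78+18.39)/2 × 1 = 23.585
  [2→3]: (18.39+11.75)/2 × 1 = 15.07
  [3→4.5]: (11.75+6.00)/2 × 1.5 = 13.3125
  Sum = 88.8825 mg/L·hr
IV tail: 6.00/0.448 = 13.393; AUC_iv,0→∞ = 88.8825 + 13.393 = 102.2755 mg/L·hr
Trapezoidal AUC_0→8 (buccal film):
  [0→1]: (0.00+15.25)/2 × 1 = 7.625
  [1→2]: (15.25+10.87)/2 × 1 = 13.06
  [2→4]: (10.87+4.50)/2 × 2 = 15.37
  [4→8]: (4.50+0.75)/2 × 4 = 10.5
  Sum = 46.555 mg/L·hr
buccal film tail: 0.75/0.448 = 1.674; AUC_ev,0→∞ = 46.555 + 1.674 = 48.229 mg/L·hr
F = (AUC_ev/D_ev)/(AUC_iv/D_iv) = (48.229/25)/(102.2755/25) = 1.92916/4.09102 = 0.4716

F = 0.47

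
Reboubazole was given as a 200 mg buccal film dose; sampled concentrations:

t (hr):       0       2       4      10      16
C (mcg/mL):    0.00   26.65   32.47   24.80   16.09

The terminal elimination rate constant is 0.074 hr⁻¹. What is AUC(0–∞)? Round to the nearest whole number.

Trapezoidal AUC_0→16:
  [0→2]: (0.00+26.65)/2 × 2 = 26.65
  [2→4]: (26.65+32.47)/2 × 2 = 59.12
  [4→10]: (32.47+24.80)/2 × 6 = 171.81
  [10→16]: (24.80+16.09)/2 × 6 = 122.67
  Sum = 380.25 mcg/mL·hr
Extrapolated tail: C_last / k_e = 16.09 / 0.074 = 217.432
AUC_0→∞ = 380.25 + 217.432 = 597.682 mcg/mL·hr

AUC = 598 mcg/mL·hr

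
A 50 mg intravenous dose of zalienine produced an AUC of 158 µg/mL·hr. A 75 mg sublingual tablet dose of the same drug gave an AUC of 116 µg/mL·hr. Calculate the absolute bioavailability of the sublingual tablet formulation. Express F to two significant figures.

F = 0.49

F = (AUC_ev / D_ev) / (AUC_iv / D_iv)
  = (116/75) / (158/50)
  = 1.54667 / 3.16 = 0.4895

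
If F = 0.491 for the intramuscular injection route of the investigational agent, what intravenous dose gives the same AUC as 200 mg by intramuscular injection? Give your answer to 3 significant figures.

Systemic exposure from an extravascular dose = F × D_ev, so the equivalent IV dose is F × D_ev.
D_iv = F × D_ev = 0.491 × 200 = 98.2 mg

D_iv = 98.2 mg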